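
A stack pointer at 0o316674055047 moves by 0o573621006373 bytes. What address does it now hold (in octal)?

0o1112515063442

Add column by column in base 8, right to left:
  7+3 = 2 carry 1
  4+7+1 = 4 carry 1
  0+3+1 = 4
  5+6 = 3 carry 1
  5+0+1 = 6
  0+0 = 0
  4+1 = 5
  7+2 = 1 carry 1
  6+6+1 = 5 carry 1
  6+3+1 = 2 carry 1
  1+7+1 = 1 carry 1
  3+5+1 = 1 carry 1
  final carry 1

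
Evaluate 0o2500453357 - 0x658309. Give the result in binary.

0o2500453357 = 0b10101000000100101011011101111 in binary.
0x658309 = 0b11001011000001100001001 in binary.
Subtract column by column in base 2:
  1-1 → 0
  1-0 → 1
  1-0 → 1
  1-1 → 0
  0-0 → 0
  1-0 → 1
  1-0 → 1
  1-0 → 1
  0-1 → 1 (borrow)
  1-1-1 → 1 (borrow)
  1-0-1 → 0
  0-0 → 0
  1-0 → 1
  0-0 → 0
  1-0 → 1
  0-1 → 1 (borrow)
  0-1-1 → 0 (borrow)
  1-0-1 → 0
  0-1 → 1 (borrow)
  0-0-1 → 1 (borrow)
  0-0-1 → 1 (borrow)
  0-1-1 → 0 (borrow)
  0-1-1 → 0 (borrow)
  0-0-1 → 1 (borrow)
  1-0-1 → 0
  0-0 → 0
  1-0 → 1
  0-0 → 0
  1-0 → 1

0b10100100111001101001111100110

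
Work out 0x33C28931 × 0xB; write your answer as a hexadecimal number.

0x2395BE51B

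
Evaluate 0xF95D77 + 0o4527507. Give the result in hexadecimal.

0x10C0CBE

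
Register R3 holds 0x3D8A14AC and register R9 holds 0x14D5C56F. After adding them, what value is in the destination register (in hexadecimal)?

Add column by column in base 16, right to left:
  C+F = B carry 1
  A+6+1 = 1 carry 1
  4+5+1 = A
  1+C = D
  A+5 = F
  8+D = 5 carry 1
  D+4+1 = 2 carry 1
  3+1+1 = 5

0x525FDA1B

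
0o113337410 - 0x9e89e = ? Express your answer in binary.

0o113337410 = 0b1001011011011111100001000 in binary.
0x9e89e = 0b10011110100010011110 in binary.
Subtract column by column in base 2:
  0-0 → 0
  0-1 → 1 (borrow)
  0-1-1 → 0 (borrow)
  1-1-1 → 1 (borrow)
  0-1-1 → 0 (borrow)
  0-0-1 → 1 (borrow)
  0-0-1 → 1 (borrow)
  0-1-1 → 0 (borrow)
  1-0-1 → 0
  1-0 → 1
  1-0 → 1
  1-1 → 0
  1-0 → 1
  1-1 → 0
  0-1 → 1 (borrow)
  1-1-1 → 1 (borrow)
  1-1-1 → 1 (borrow)
  0-0-1 → 1 (borrow)
  1-0-1 → 0
  1-1 → 0
  0-0 → 0
  1-0 → 1
  0-0 → 0
  0-0 → 0
  1-0 → 1

0b1001000111101011001101010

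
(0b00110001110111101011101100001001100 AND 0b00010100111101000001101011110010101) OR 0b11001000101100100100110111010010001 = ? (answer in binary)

0b00110001110111101011101100001001100 AND 0b00010100111101000001101011110010101 = 0b00010000110101000001101000000000100.
Then OR with 0b11001000101100100100110111010010001.

0b11011000111101100101111111010010101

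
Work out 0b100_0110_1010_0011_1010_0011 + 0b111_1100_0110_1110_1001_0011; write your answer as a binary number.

0b110000110001001000110110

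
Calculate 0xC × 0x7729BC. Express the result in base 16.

Multiply each base-16 digit by 12, carrying:
  C×12 = 144 → write 0 carry 9
  B×12+9 = 141 → write D carry 8
  9×12+8 = 116 → write 4 carry 7
  2×12+7 = 31 → write F carry 1
  7×12+1 = 85 → write 5 carry 5
  7×12+5 = 89 → write 9 carry 5
  remaining carry: 5

0x595F4D0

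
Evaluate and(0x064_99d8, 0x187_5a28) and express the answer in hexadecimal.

AND each hex digit independently (no carries):
  0&1=0, 6&8=0, 4&7=4, 9&5=1, 9&a=8, d&2=0, 8&8=8

0x0041808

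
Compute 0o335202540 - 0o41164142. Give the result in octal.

0o274016376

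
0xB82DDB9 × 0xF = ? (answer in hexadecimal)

0xACAAFDD7

Multiply each base-16 digit by 15, carrying:
  9×15 = 135 → write 7 carry 8
  B×15+8 = 173 → write D carry 10
  D×15+10 = 205 → write D carry 12
  D×15+12 = 207 → write F carry 12
  2×15+12 = 42 → write A carry 2
  8×15+2 = 122 → write A carry 7
  B×15+7 = 172 → write C carry 10
  remaining carry: A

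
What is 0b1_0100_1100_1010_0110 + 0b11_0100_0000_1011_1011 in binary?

Add column by column in base 2, right to left:
  0+1 = 1
  1+1 = 0 carry 1
  1+0+1 = 0 carry 1
  0+1+1 = 0 carry 1
  0+1+1 = 0 carry 1
  1+1+1 = 1 carry 1
  0+0+1 = 1
  1+1 = 0 carry 1
  0+0+1 = 1
  0+0 = 0
  1+0 = 1
  1+0 = 1
  0+0 = 0
  0+0 = 0
  1+1 = 0 carry 1
  0+0+1 = 1
  1+1 = 0 carry 1
  0+1+1 = 0 carry 1
  final carry 1

0b1001000110101100001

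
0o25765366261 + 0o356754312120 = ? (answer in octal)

0o404741700401

Add column by column in base 8, right to left:
  1+0 = 1
  6+2 = 0 carry 1
  2+1+1 = 4
  6+2 = 0 carry 1
  6+1+1 = 0 carry 1
  3+3+1 = 7
  5+4 = 1 carry 1
  6+5+1 = 4 carry 1
  7+7+1 = 7 carry 1
  5+6+1 = 4 carry 1
  2+5+1 = 0 carry 1
  0+3+1 = 4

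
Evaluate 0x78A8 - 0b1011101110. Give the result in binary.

0b111010110111010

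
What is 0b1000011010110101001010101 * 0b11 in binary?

Multiply each base-2 digit by 3, carrying:
  1×3 = 3 → write 1 carry 1
  0×3+1 = 1 → write 1
  1×3 = 3 → write 1 carry 1
  0×3+1 = 1 → write 1
  1×3 = 3 → write 1 carry 1
  0×3+1 = 1 → write 1
  1×3 = 3 → write 1 carry 1
  0×3+1 = 1 → write 1
  0×3 = 0 → write 0
  1×3 = 3 → write 1 carry 1
  0×3+1 = 1 → write 1
  1×3 = 3 → write 1 carry 1
  0×3+1 = 1 → write 1
  1×3 = 3 → write 1 carry 1
  1×3+1 = 4 → write 0 carry 2
  0×3+2 = 2 → write 0 carry 1
  1×3+1 = 4 → write 0 carry 2
  0×3+2 = 2 → write 0 carry 1
  1×3+1 = 4 → write 0 carry 2
  1×3+2 = 5 → write 1 carry 2
  0×3+2 = 2 → write 0 carry 1
  0×3+1 = 1 → write 1
  0×3 = 0 → write 0
  0×3 = 0 → write 0
  1×3 = 3 → write 1 carry 1
  remaining carry: 1

0b11001010000011111011111111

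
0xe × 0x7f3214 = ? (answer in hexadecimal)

0x6f4bd18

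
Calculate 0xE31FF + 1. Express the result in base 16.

The trailing 2 digits are F (max in base 16), so adding 1 cascades: they roll to 0 and the next digit up increments.

0xE3200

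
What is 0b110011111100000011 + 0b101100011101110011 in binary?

0b1100000011001110110

Add column by column in base 2, right to left:
  1+1 = 0 carry 1
  1+1+1 = 1 carry 1
  0+0+1 = 1
  0+0 = 0
  0+1 = 1
  0+1 = 1
  0+1 = 1
  0+0 = 0
  1+1 = 0 carry 1
  1+1+1 = 1 carry 1
  1+1+1 = 1 carry 1
  1+0+1 = 0 carry 1
  1+0+1 = 0 carry 1
  1+0+1 = 0 carry 1
  0+1+1 = 0 carry 1
  0+1+1 = 0 carry 1
  1+0+1 = 0 carry 1
  1+1+1 = 1 carry 1
  final carry 1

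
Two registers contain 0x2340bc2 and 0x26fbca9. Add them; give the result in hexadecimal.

0x4a3c86b

Add column by column in base 16, right to left:
  2+9 = b
  c+a = 6 carry 1
  b+c+1 = 8 carry 1
  0+b+1 = c
  4+f = 3 carry 1
  3+6+1 = a
  2+2 = 4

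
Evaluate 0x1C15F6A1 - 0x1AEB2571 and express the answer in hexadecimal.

Subtract column by column in base 16:
  1-1 → 0
  A-7 → 3
  6-5 → 1
  F-2 → D
  5-B → A (borrow)
  1-E-1 → 2 (borrow)
  C-A-1 → 1
  1-1 → 0

0x12AD130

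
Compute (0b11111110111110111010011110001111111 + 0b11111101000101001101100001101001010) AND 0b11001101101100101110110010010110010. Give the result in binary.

0b11001100000100000110110010010000000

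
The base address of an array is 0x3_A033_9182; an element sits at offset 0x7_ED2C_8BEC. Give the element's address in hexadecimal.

Add column by column in base 16, right to left:
  2+C = E
  8+E = 6 carry 1
  1+B+1 = D
  9+8 = 1 carry 1
  3+C+1 = 0 carry 1
  3+2+1 = 6
  0+D = D
  A+E = 8 carry 1
  3+7+1 = B

0xB8D601D6E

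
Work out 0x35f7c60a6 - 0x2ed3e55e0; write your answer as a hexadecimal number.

Subtract column by column in base 16:
  6-0 → 6
  a-e → c (borrow)
  0-5-1 → a (borrow)
  6-5-1 → 0
  c-e → e (borrow)
  7-3-1 → 3
  f-d → 2
  5-e → 7 (borrow)
  3-2-1 → 0

0x723e0ac6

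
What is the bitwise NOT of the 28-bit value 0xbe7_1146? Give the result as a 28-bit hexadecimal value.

0x418eeb9

Each hex digit d becomes f−d:
  b→4, e→1, 7→8, 1→e, 1→e, 4→b, 6→9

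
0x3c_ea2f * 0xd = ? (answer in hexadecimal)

Multiply each base-16 digit by 13, carrying:
  f×13 = 195 → write 3 carry 12
  2×13+12 = 38 → write 6 carry 2
  a×13+2 = 132 → write 4 carry 8
  e×13+8 = 190 → write e carry 11
  c×13+11 = 167 → write 7 carry 10
  3×13+10 = 49 → write 1 carry 3
  remaining carry: 3

0x317e463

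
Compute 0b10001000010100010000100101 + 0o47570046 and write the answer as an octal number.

0o260032113

0b10001000010100010000100101 = 0o210242045 in octal.
Add column by column in base 8, right to left:
  5+6 = 3 carry 1
  4+4+1 = 1 carry 1
  0+0+1 = 1
  2+0 = 2
  4+7 = 3 carry 1
  2+5+1 = 0 carry 1
  0+7+1 = 0 carry 1
  1+4+1 = 6
  2+0 = 2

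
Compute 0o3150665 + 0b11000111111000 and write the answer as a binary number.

0o3150665 = 0b11001101000110110101 in binary.
Add column by column in base 2, right to left:
  1+0 = 1
  0+0 = 0
  1+0 = 1
  0+1 = 1
  1+1 = 0 carry 1
  1+1+1 = 1 carry 1
  0+1+1 = 0 carry 1
  1+1+1 = 1 carry 1
  1+1+1 = 1 carry 1
  0+0+1 = 1
  0+0 = 0
  0+0 = 0
  1+1 = 0 carry 1
  0+1+1 = 0 carry 1
  1+0+1 = 0 carry 1
  1+0+1 = 0 carry 1
  0+0+1 = 1
  0+0 = 0
  1+0 = 1
  1+0 = 1

0b11010000001110101101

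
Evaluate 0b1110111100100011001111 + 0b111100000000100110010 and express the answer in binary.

0b10110011100101000000001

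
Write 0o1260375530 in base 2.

0b1010110000011111101101011000

Each octal digit is 3 bits: 1=001 2=010 6=110 0=000 3=011 7=111 5=101 5=101 3=011 0=000.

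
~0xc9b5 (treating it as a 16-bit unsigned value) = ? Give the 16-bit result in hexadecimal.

0x364a

Each hex digit d becomes f−d:
  c→3, 9→6, b→4, 5→a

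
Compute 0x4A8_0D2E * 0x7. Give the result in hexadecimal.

Multiply each base-16 digit by 7, carrying:
  E×7 = 98 → write 2 carry 6
  2×7+6 = 20 → write 4 carry 1
  D×7+1 = 92 → write C carry 5
  0×7+5 = 5 → write 5
  8×7 = 56 → write 8 carry 3
  A×7+3 = 73 → write 9 carry 4
  4×7+4 = 32 → write 0 carry 2
  remaining carry: 2

0x20985C42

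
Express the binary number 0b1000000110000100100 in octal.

0o1006044

Group the bits in threes: 001 000 000 110 000 100 100 → 1006044.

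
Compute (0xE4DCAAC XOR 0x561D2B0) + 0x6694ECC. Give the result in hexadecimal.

First 0xE4DCAAC XOR 0x561D2B0 = 0xB2C181C.
Add column by column in base 16, right to left:
  C+C = 8 carry 1
  1+C+1 = E
  8+E = 6 carry 1
  1+4+1 = 6
  C+9 = 5 carry 1
  2+6+1 = 9
  B+6 = 1 carry 1
  final carry 1

0x119566E8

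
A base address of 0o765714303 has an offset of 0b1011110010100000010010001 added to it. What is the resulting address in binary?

0o765714303 = 0b111110101111001100011000011 in binary.
Add column by column in base 2, right to left:
  1+1 = 0 carry 1
  1+0+1 = 0 carry 1
  0+0+1 = 1
  0+0 = 0
  0+1 = 1
  0+0 = 0
  1+0 = 1
  1+1 = 0 carry 1
  0+0+1 = 1
  0+0 = 0
  0+0 = 0
  1+0 = 1
  1+0 = 1
  0+0 = 0
  0+1 = 1
  1+0 = 1
  1+1 = 0 carry 1
  1+0+1 = 0 carry 1
  1+0+1 = 0 carry 1
  0+1+1 = 0 carry 1
  1+1+1 = 1 carry 1
  0+1+1 = 0 carry 1
  1+1+1 = 1 carry 1
  1+0+1 = 0 carry 1
  1+1+1 = 1 carry 1
  1+0+1 = 0 carry 1
  1+0+1 = 0 carry 1
  final carry 1

0b1001010100001101100101010100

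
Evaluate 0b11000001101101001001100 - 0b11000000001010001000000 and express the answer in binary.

Subtract column by column in base 2:
  0-0 → 0
  0-0 → 0
  1-0 → 1
  1-0 → 1
  0-0 → 0
  0-0 → 0
  1-1 → 0
  0-0 → 0
  0-0 → 0
  1-0 → 1
  0-1 → 1 (borrow)
  1-0-1 → 0
  1-1 → 0
  0-0 → 0
  1-0 → 1
  1-0 → 1
  0-0 → 0
  0-0 → 0
  0-0 → 0
  0-0 → 0
  0-0 → 0
  1-1 → 0
  1-1 → 0

0b1100011000001100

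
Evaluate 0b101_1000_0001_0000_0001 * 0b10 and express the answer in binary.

Multiply each base-2 digit by 2, carrying:
  1×2 = 2 → write 0 carry 1
  0×2+1 = 1 → write 1
  0×2 = 0 → write 0
  0×2 = 0 → write 0
  0×2 = 0 → write 0
  0×2 = 0 → write 0
  0×2 = 0 → write 0
  0×2 = 0 → write 0
  1×2 = 2 → write 0 carry 1
  0×2+1 = 1 → write 1
  0×2 = 0 → write 0
  0×2 = 0 → write 0
  0×2 = 0 → write 0
  0×2 = 0 → write 0
  0×2 = 0 → write 0
  1×2 = 2 → write 0 carry 1
  1×2+1 = 3 → write 1 carry 1
  0×2+1 = 1 → write 1
  1×2 = 2 → write 0 carry 1
  remaining carry: 1

0b10110000001000000010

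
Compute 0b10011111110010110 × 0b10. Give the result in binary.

Multiply each base-2 digit by 2, carrying:
  0×2 = 0 → write 0
  1×2 = 2 → write 0 carry 1
  1×2+1 = 3 → write 1 carry 1
  0×2+1 = 1 → write 1
  1×2 = 2 → write 0 carry 1
  0×2+1 = 1 → write 1
  0×2 = 0 → write 0
  1×2 = 2 → write 0 carry 1
  1×2+1 = 3 → write 1 carry 1
  1×2+1 = 3 → write 1 carry 1
  1×2+1 = 3 → write 1 carry 1
  1×2+1 = 3 → write 1 carry 1
  1×2+1 = 3 → write 1 carry 1
  1×2+1 = 3 → write 1 carry 1
  0×2+1 = 1 → write 1
  0×2 = 0 → write 0
  1×2 = 2 → write 0 carry 1
  remaining carry: 1

0b100111111100101100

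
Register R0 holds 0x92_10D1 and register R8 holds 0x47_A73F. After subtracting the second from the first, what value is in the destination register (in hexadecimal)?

0x4A6992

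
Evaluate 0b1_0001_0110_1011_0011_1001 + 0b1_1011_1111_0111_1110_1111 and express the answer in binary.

0b1011010110001100101000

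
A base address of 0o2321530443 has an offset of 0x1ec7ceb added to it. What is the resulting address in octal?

0x1ec7ceb = 0o173076353 in octal.
Add column by column in base 8, right to left:
  3+3 = 6
  4+5 = 1 carry 1
  4+3+1 = 0 carry 1
  0+6+1 = 7
  3+7 = 2 carry 1
  5+0+1 = 6
  1+3 = 4
  2+7 = 1 carry 1
  3+1+1 = 5
  2+0 = 2

0o2514627016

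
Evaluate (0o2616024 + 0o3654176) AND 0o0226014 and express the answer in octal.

0o22000

Add column by column in base 8, right to left:
  4+6 = 2 carry 1
  2+7+1 = 2 carry 1
  0+1+1 = 2
  6+4 = 2 carry 1
  1+5+1 = 7
  6+6 = 4 carry 1
  2+3+1 = 6
Sum = 0o6472222; now AND with 0o0226014:
  6&0=0, 4&2=0, 7&2=2, 2&6=2, 2&0=0, 2&1=0, 2&4=0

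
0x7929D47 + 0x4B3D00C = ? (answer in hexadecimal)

0xC466D53

Add column by column in base 16, right to left:
  7+C = 3 carry 1
  4+0+1 = 5
  D+0 = D
  9+D = 6 carry 1
  2+3+1 = 6
  9+B = 4 carry 1
  7+4+1 = C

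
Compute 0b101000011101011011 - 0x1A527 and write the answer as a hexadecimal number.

0xE234

0b101000011101011011 = 0x2875B in hexadecimal.
Subtract column by column in base 16:
  B-7 → 4
  5-2 → 3
  7-5 → 2
  8-A → E (borrow)
  2-1-1 → 0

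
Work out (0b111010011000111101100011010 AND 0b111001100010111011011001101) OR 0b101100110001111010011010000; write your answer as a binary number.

0b111010011000111101100011010 AND 0b111001100010111011011001101 = 0b111000000000111001000001000.
Then OR with 0b101100110001111010011010000.

0b111100110001111011011011000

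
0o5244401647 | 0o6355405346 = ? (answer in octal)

0o7355405747

OR each oct digit independently (no carries):
  5|6=7, 2|3=3, 4|5=5, 4|5=5, 4|4=4, 0|0=0, 1|5=5, 6|3=7, 4|4=4, 7|6=7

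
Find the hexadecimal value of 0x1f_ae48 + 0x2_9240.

Add column by column in base 16, right to left:
  8+0 = 8
  4+4 = 8
  e+2 = 0 carry 1
  a+9+1 = 4 carry 1
  f+2+1 = 2 carry 1
  1+0+1 = 2

0x224088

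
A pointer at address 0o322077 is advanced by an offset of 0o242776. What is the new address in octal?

0o565075

Add column by column in base 8, right to left:
  7+6 = 5 carry 1
  7+7+1 = 7 carry 1
  0+7+1 = 0 carry 1
  2+2+1 = 5
  2+4 = 6
  3+2 = 5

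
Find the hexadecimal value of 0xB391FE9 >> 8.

Shifting right by 8 bits = 2 hex digits: drop the last 2.

0xB391F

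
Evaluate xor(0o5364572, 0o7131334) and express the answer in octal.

0o2255646

XOR each oct digit independently (no carries):
  5^7=2, 3^1=2, 6^3=5, 4^1=5, 5^3=6, 7^3=4, 2^4=6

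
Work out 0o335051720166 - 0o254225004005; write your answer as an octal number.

Subtract column by column in base 8:
  6-5 → 1
  6-0 → 6
  1-0 → 1
  0-4 → 4 (borrow)
  2-0-1 → 1
  7-0 → 7
  1-5 → 4 (borrow)
  5-2-1 → 2
  0-2 → 6 (borrow)
  5-4-1 → 0
  3-5 → 6 (borrow)
  3-2-1 → 0

0o60624714161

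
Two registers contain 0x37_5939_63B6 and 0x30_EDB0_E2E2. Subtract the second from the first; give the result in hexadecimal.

0x66B8880D4

Subtract column by column in base 16:
  6-2 → 4
  B-E → D (borrow)
  3-2-1 → 0
  6-E → 8 (borrow)
  9-0-1 → 8
  3-B → 8 (borrow)
  9-D-1 → B (borrow)
  5-E-1 → 6 (borrow)
  7-0-1 → 6
  3-3 → 0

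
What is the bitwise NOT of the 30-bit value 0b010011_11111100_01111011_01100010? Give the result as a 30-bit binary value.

0b101100000000111000010010011101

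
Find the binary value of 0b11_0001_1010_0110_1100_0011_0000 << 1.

0b110001101001101100001100000

Left shift by 1: append 1 zero bit.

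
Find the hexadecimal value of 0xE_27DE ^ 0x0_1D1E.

0xE3AC0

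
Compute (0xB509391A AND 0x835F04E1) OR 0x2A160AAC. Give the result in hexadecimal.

0xB509391A AND 0x835F04E1 = 0x81090000.
Then OR with 0x2A160AAC.

0xAB1F0AAC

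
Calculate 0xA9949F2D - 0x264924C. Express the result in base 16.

Subtract column by column in base 16:
  D-C → 1
  2-4 → E (borrow)
  F-2-1 → C
  9-9 → 0
  4-4 → 0
  9-6 → 3
  9-2 → 7
  A-0 → A

0xA7300CE1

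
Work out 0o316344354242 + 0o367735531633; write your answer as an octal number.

Add column by column in base 8, right to left:
  2+3 = 5
  4+3 = 7
  2+6 = 0 carry 1
  4+1+1 = 6
  5+3 = 0 carry 1
  3+5+1 = 1 carry 1
  4+5+1 = 2 carry 1
  4+3+1 = 0 carry 1
  3+7+1 = 3 carry 1
  6+7+1 = 6 carry 1
  1+6+1 = 0 carry 1
  3+3+1 = 7

0o706302106075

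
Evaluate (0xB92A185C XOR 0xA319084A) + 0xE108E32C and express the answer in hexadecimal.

0xFB3BF342

First 0xB92A185C XOR 0xA319084A = 0x1A331016.
Add column by column in base 16, right to left:
  6+C = 2 carry 1
  1+2+1 = 4
  0+3 = 3
  1+E = F
  3+8 = B
  3+0 = 3
  A+1 = B
  1+E = F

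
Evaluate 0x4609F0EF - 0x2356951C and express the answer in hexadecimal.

0x22B35BD3

Subtract column by column in base 16:
  F-C → 3
  E-1 → D
  0-5 → B (borrow)
  F-9-1 → 5
  9-6 → 3
  0-5 → B (borrow)
  6-3-1 → 2
  4-2 → 2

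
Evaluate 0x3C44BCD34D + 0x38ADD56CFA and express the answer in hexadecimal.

0x74F2924047

Add column by column in base 16, right to left:
  D+A = 7 carry 1
  4+F+1 = 4 carry 1
  3+C+1 = 0 carry 1
  D+6+1 = 4 carry 1
  C+5+1 = 2 carry 1
  B+D+1 = 9 carry 1
  4+D+1 = 2 carry 1
  4+A+1 = F
  C+8 = 4 carry 1
  3+3+1 = 7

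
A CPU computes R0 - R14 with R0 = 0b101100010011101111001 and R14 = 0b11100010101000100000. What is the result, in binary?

0b1111111110101011001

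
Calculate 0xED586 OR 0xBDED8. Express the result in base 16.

0xFDFDE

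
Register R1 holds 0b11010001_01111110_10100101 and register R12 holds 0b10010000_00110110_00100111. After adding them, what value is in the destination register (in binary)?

0b1011000011011010011001100

Add column by column in base 2, right to left:
  1+1 = 0 carry 1
  0+1+1 = 0 carry 1
  1+1+1 = 1 carry 1
  0+0+1 = 1
  0+0 = 0
  1+1 = 0 carry 1
  0+0+1 = 1
  1+0 = 1
  0+0 = 0
  1+1 = 0 carry 1
  1+1+1 = 1 carry 1
  1+0+1 = 0 carry 1
  1+1+1 = 1 carry 1
  1+1+1 = 1 carry 1
  1+0+1 = 0 carry 1
  0+0+1 = 1
  1+0 = 1
  0+0 = 0
  0+0 = 0
  0+0 = 0
  1+1 = 0 carry 1
  0+0+1 = 1
  1+0 = 1
  1+1 = 0 carry 1
  final carry 1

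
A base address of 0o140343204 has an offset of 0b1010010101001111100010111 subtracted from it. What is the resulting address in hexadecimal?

0o140343204 = 0x181c684 in hexadecimal.
0b1010010101001111100010111 = 0x14a9f17 in hexadecimal.
Subtract column by column in base 16:
  4-7 → d (borrow)
  8-1-1 → 6
  6-f → 7 (borrow)
  c-9-1 → 2
  1-a → 7 (borrow)
  8-4-1 → 3
  1-1 → 0

0x37276d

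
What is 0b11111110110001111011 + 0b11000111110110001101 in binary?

0b111000110101000001000

Add column by column in base 2, right to left:
  1+1 = 0 carry 1
  1+0+1 = 0 carry 1
  0+1+1 = 0 carry 1
  1+1+1 = 1 carry 1
  1+0+1 = 0 carry 1
  1+0+1 = 0 carry 1
  1+0+1 = 0 carry 1
  0+1+1 = 0 carry 1
  0+1+1 = 0 carry 1
  0+0+1 = 1
  1+1 = 0 carry 1
  1+1+1 = 1 carry 1
  0+1+1 = 0 carry 1
  1+1+1 = 1 carry 1
  1+1+1 = 1 carry 1
  1+0+1 = 0 carry 1
  1+0+1 = 0 carry 1
  1+0+1 = 0 carry 1
  1+1+1 = 1 carry 1
  1+1+1 = 1 carry 1
  final carry 1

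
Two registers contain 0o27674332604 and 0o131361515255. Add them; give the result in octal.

0o161256050061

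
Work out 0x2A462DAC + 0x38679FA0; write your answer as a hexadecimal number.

Add column by column in base 16, right to left:
  C+0 = C
  A+A = 4 carry 1
  D+F+1 = D carry 1
  2+9+1 = C
  6+7 = D
  4+6 = A
  A+8 = 2 carry 1
  2+3+1 = 6

0x62ADCD4C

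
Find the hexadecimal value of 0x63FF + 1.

The trailing 2 digits are F (max in base 16), so adding 1 cascades: they roll to 0 and the next digit up increments.

0x6400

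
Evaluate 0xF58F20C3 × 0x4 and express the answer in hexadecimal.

Multiply each base-16 digit by 4, carrying:
  3×4 = 12 → write C
  C×4 = 48 → write 0 carry 3
  0×4+3 = 3 → write 3
  2×4 = 8 → write 8
  F×4 = 60 → write C carry 3
  8×4+3 = 35 → write 3 carry 2
  5×4+2 = 22 → write 6 carry 1
  F×4+1 = 61 → write D carry 3
  remaining carry: 3

0x3D63C830C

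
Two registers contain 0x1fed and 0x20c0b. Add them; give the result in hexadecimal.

0x22bf8

Add column by column in base 16, right to left:
  d+b = 8 carry 1
  e+0+1 = f
  f+c = b carry 1
  1+0+1 = 2
  0+2 = 2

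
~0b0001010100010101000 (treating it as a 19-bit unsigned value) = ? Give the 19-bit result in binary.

0b1110101011101010111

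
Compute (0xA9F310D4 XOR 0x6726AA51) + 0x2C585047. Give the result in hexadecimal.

0xFB2E0ACC

First 0xA9F310D4 XOR 0x6726AA51 = 0xCED5BA85.
Add column by column in base 16, right to left:
  5+7 = C
  8+4 = C
  A+0 = A
  B+5 = 0 carry 1
  5+8+1 = E
  D+5 = 2 carry 1
  E+C+1 = B carry 1
  C+2+1 = F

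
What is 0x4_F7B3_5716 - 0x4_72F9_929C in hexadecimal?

Subtract column by column in base 16:
  6-C → A (borrow)
  1-9-1 → 7 (borrow)
  7-2-1 → 4
  5-9 → C (borrow)
  3-9-1 → 9 (borrow)
  B-F-1 → B (borrow)
  7-2-1 → 4
  F-7 → 8
  4-4 → 0

0x84B9C47A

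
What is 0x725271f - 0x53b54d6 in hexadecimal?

0x1e9d249

Subtract column by column in base 16:
  f-6 → 9
  1-d → 4 (borrow)
  7-4-1 → 2
  2-5 → d (borrow)
  5-b-1 → 9 (borrow)
  2-3-1 → e (borrow)
  7-5-1 → 1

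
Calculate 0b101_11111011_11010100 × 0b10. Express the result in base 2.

Multiply each base-2 digit by 2, carrying:
  0×2 = 0 → write 0
  0×2 = 0 → write 0
  1×2 = 2 → write 0 carry 1
  0×2+1 = 1 → write 1
  1×2 = 2 → write 0 carry 1
  0×2+1 = 1 → write 1
  1×2 = 2 → write 0 carry 1
  1×2+1 = 3 → write 1 carry 1
  1×2+1 = 3 → write 1 carry 1
  1×2+1 = 3 → write 1 carry 1
  0×2+1 = 1 → write 1
  1×2 = 2 → write 0 carry 1
  1×2+1 = 3 → write 1 carry 1
  1×2+1 = 3 → write 1 carry 1
  1×2+1 = 3 → write 1 carry 1
  1×2+1 = 3 → write 1 carry 1
  1×2+1 = 3 → write 1 carry 1
  0×2+1 = 1 → write 1
  1×2 = 2 → write 0 carry 1
  remaining carry: 1

0b10111111011110101000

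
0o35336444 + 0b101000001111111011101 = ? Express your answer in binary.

0b100010011101110100000001

0o35336444 = 0b11101011011110100100100 in binary.
Add column by column in base 2, right to left:
  0+1 = 1
  0+0 = 0
  1+1 = 0 carry 1
  0+1+1 = 0 carry 1
  0+1+1 = 0 carry 1
  1+0+1 = 0 carry 1
  0+1+1 = 0 carry 1
  0+1+1 = 0 carry 1
  1+1+1 = 1 carry 1
  0+1+1 = 0 carry 1
  1+1+1 = 1 carry 1
  1+1+1 = 1 carry 1
  1+1+1 = 1 carry 1
  1+0+1 = 0 carry 1
  0+0+1 = 1
  1+0 = 1
  1+0 = 1
  0+0 = 0
  1+1 = 0 carry 1
  0+0+1 = 1
  1+1 = 0 carry 1
  1+0+1 = 0 carry 1
  1+0+1 = 0 carry 1
  final carry 1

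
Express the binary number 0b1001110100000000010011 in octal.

0o11640023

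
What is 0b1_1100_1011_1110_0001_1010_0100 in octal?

Group the bits in threes: 001 110 010 111 110 000 110 100 100 → 162760644.

0o162760644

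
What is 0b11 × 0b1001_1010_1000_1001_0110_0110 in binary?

Multiply each base-2 digit by 3, carrying:
  0×3 = 0 → write 0
  1×3 = 3 → write 1 carry 1
  1×3+1 = 4 → write 0 carry 2
  0×3+2 = 2 → write 0 carry 1
  0×3+1 = 1 → write 1
  1×3 = 3 → write 1 carry 1
  1×3+1 = 4 → write 0 carry 2
  0×3+2 = 2 → write 0 carry 1
  1×3+1 = 4 → write 0 carry 2
  0×3+2 = 2 → write 0 carry 1
  0×3+1 = 1 → write 1
  1×3 = 3 → write 1 carry 1
  0×3+1 = 1 → write 1
  0×3 = 0 → write 0
  0×3 = 0 → write 0
  1×3 = 3 → write 1 carry 1
  0×3+1 = 1 → write 1
  1×3 = 3 → write 1 carry 1
  0×3+1 = 1 → write 1
  1×3 = 3 → write 1 carry 1
  1×3+1 = 4 → write 0 carry 2
  0×3+2 = 2 → write 0 carry 1
  0×3+1 = 1 → write 1
  1×3 = 3 → write 1 carry 1
  remaining carry: 1

0b1110011111001110000110010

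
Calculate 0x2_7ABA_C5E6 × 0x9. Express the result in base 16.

Multiply each base-16 digit by 9, carrying:
  6×9 = 54 → write 6 carry 3
  E×9+3 = 129 → write 1 carry 8
  5×9+8 = 53 → write 5 carry 3
  C×9+3 = 111 → write F carry 6
  A×9+6 = 96 → write 0 carry 6
  B×9+6 = 105 → write 9 carry 6
  A×9+6 = 96 → write 0 carry 6
  7×9+6 = 69 → write 5 carry 4
  2×9+4 = 22 → write 6 carry 1
  remaining carry: 1

0x165090F516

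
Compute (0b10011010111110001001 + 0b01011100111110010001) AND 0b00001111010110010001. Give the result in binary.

0b111010100010000

Add column by column in base 2, right to left:
  1+1 = 0 carry 1
  0+0+1 = 1
  0+0 = 0
  1+0 = 1
  0+1 = 1
  0+0 = 0
  0+0 = 0
  1+1 = 0 carry 1
  1+1+1 = 1 carry 1
  1+1+1 = 1 carry 1
  1+1+1 = 1 carry 1
  1+1+1 = 1 carry 1
  0+0+1 = 1
  1+0 = 1
  0+1 = 1
  1+1 = 0 carry 1
  1+1+1 = 1 carry 1
  0+0+1 = 1
  0+1 = 1
  1+0 = 1
Sum = 0b11110111111100011010; now AND with 0b00001111010110010001:
  11110111111100011010
& 00001111010110010001
= 00000111010100010000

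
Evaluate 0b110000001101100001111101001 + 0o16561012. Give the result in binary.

0b110010000011010010111110011

0o16561012 = 0b1110101110001000001010 in binary.
Add column by column in base 2, right to left:
  1+0 = 1
  0+1 = 1
  0+0 = 0
  1+1 = 0 carry 1
  0+0+1 = 1
  1+0 = 1
  1+0 = 1
  1+0 = 1
  1+0 = 1
  1+1 = 0 carry 1
  0+0+1 = 1
  0+0 = 0
  0+0 = 0
  0+1 = 1
  1+1 = 0 carry 1
  1+1+1 = 1 carry 1
  0+0+1 = 1
  1+1 = 0 carry 1
  1+0+1 = 0 carry 1
  0+1+1 = 0 carry 1
  0+1+1 = 0 carry 1
  0+1+1 = 0 carry 1
  0+0+1 = 1
  0+0 = 0
  0+0 = 0
  1+0 = 1
  1+0 = 1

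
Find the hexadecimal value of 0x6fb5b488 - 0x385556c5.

Subtract column by column in base 16:
  8-5 → 3
  8-c → c (borrow)
  4-6-1 → d (borrow)
  b-5-1 → 5
  5-5 → 0
  b-5 → 6
  f-8 → 7
  6-3 → 3

0x37605dc3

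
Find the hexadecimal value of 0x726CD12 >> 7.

0xE4D9A

7 bits is not a whole number of base-16 digits; in binary: 111001001101100110100010010 >> 7 = 11100100110110011010.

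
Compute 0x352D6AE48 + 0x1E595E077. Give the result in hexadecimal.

0x5386C8EBF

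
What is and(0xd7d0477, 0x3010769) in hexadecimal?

0x1010461

AND each hex digit independently (no carries):
  d&3=1, 7&0=0, d&1=1, 0&0=0, 4&7=4, 7&6=6, 7&9=1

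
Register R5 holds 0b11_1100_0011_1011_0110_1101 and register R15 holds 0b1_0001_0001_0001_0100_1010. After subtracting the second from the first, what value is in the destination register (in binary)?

0b1010110010101000100011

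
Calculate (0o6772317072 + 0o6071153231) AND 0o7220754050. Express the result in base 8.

Add column by column in base 8, right to left:
  2+1 = 3
  7+3 = 2 carry 1
  0+2+1 = 3
  7+3 = 2 carry 1
  1+5+1 = 7
  3+1 = 4
  2+1 = 3
  7+7 = 6 carry 1
  7+0+1 = 0 carry 1
  6+6+1 = 5 carry 1
  final carry 1
Sum = 0o15063472323; now AND with 0o7220754050:
  1&0=0, 5&7=5, 0&2=0, 6&2=2, 3&0=0, 4&7=4, 7&5=5, 2&4=0, 3&0=0, 2&5=0, 3&0=0

0o5020450000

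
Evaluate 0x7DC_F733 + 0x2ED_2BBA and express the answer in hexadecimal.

0xACA22ED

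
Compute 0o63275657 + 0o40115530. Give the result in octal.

Add column by column in base 8, right to left:
  7+0 = 7
  5+3 = 0 carry 1
  6+5+1 = 4 carry 1
  5+5+1 = 3 carry 1
  7+1+1 = 1 carry 1
  2+1+1 = 4
  3+0 = 3
  6+4 = 2 carry 1
  final carry 1

0o123413407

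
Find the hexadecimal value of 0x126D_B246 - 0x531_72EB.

0xD3C3F5B

Subtract column by column in base 16:
  6-B → B (borrow)
  4-E-1 → 5 (borrow)
  2-2-1 → F (borrow)
  B-7-1 → 3
  D-1 → C
  6-3 → 3
  2-5 → D (borrow)
  1-0-1 → 0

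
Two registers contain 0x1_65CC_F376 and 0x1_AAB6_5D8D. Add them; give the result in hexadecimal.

Add column by column in base 16, right to left:
  6+D = 3 carry 1
  7+8+1 = 0 carry 1
  3+D+1 = 1 carry 1
  F+5+1 = 5 carry 1
  C+6+1 = 3 carry 1
  C+B+1 = 8 carry 1
  5+A+1 = 0 carry 1
  6+A+1 = 1 carry 1
  1+1+1 = 3

0x310835103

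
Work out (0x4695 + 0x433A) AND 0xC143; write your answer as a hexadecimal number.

Add column by column in base 16, right to left:
  5+A = F
  9+3 = C
  6+3 = 9
  4+4 = 8
Sum = 0x89CF; now AND with 0xC143:
  8&C=8, 9&1=1, C&4=4, F&3=3

0x8143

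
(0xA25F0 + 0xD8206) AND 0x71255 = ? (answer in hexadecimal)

0x70254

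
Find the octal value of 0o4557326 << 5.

5 bits is not a whole number of base-8 digits; in binary: 100101101111011010110 << 5 = 10010110111101101011000000.

0o226755300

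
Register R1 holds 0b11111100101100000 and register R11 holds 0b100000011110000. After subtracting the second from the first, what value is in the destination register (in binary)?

Subtract column by column in base 2:
  0-0 → 0
  0-0 → 0
  0-0 → 0
  0-0 → 0
  0-1 → 1 (borrow)
  1-1-1 → 1 (borrow)
  1-1-1 → 1 (borrow)
  0-1-1 → 0 (borrow)
  1-0-1 → 0
  0-0 → 0
  0-0 → 0
  1-0 → 1
  1-0 → 1
  1-0 → 1
  1-1 → 0
  1-0 → 1
  1-0 → 1

0b11011100001110000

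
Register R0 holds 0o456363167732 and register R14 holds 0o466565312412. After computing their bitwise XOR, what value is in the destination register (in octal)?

0o030606275320

XOR each oct digit independently (no carries):
  4^4=0, 5^6=3, 6^6=0, 3^5=6, 6^6=0, 3^5=6, 1^3=2, 6^1=7, 7^2=5, 7^4=3, 3^1=2, 2^2=0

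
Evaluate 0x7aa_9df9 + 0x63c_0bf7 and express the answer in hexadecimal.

Add column by column in base 16, right to left:
  9+7 = 0 carry 1
  f+f+1 = f carry 1
  d+b+1 = 9 carry 1
  9+0+1 = a
  a+c = 6 carry 1
  a+3+1 = e
  7+6 = d

0xde6a9f0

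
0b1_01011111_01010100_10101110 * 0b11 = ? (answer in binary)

Multiply each base-2 digit by 3, carrying:
  0×3 = 0 → write 0
  1×3 = 3 → write 1 carry 1
  1×3+1 = 4 → write 0 carry 2
  1×3+2 = 5 → write 1 carry 2
  0×3+2 = 2 → write 0 carry 1
  1×3+1 = 4 → write 0 carry 2
  0×3+2 = 2 → write 0 carry 1
  1×3+1 = 4 → write 0 carry 2
  0×3+2 = 2 → write 0 carry 1
  0×3+1 = 1 → write 1
  1×3 = 3 → write 1 carry 1
  0×3+1 = 1 → write 1
  1×3 = 3 → write 1 carry 1
  0×3+1 = 1 → write 1
  1×3 = 3 → write 1 carry 1
  0×3+1 = 1 → write 1
  1×3 = 3 → write 1 carry 1
  1×3+1 = 4 → write 0 carry 2
  1×3+2 = 5 → write 1 carry 2
  1×3+2 = 5 → write 1 carry 2
  1×3+2 = 5 → write 1 carry 2
  0×3+2 = 2 → write 0 carry 1
  1×3+1 = 4 → write 0 carry 2
  0×3+2 = 2 → write 0 carry 1
  1×3+1 = 4 → write 0 carry 2
  remaining carry: 10

0b100000111011111111000001010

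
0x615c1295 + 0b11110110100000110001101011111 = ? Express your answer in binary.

0x615c1295 = 0b1100001010111000001001010010101 in binary.
Add column by column in base 2, right to left:
  1+1 = 0 carry 1
  0+1+1 = 0 carry 1
  1+1+1 = 1 carry 1
  0+1+1 = 0 carry 1
  1+1+1 = 1 carry 1
  0+0+1 = 1
  0+1 = 1
  1+0 = 1
  0+1 = 1
  1+1 = 0 carry 1
  0+0+1 = 1
  0+0 = 0
  1+0 = 1
  0+1 = 1
  0+1 = 1
  0+0 = 0
  0+0 = 0
  0+0 = 0
  1+0 = 1
  1+0 = 1
  1+1 = 0 carry 1
  0+0+1 = 1
  1+1 = 0 carry 1
  0+1+1 = 0 carry 1
  1+0+1 = 0 carry 1
  0+1+1 = 0 carry 1
  0+1+1 = 0 carry 1
  0+1+1 = 0 carry 1
  0+1+1 = 0 carry 1
  1+0+1 = 0 carry 1
  1+0+1 = 0 carry 1
  final carry 1

0b10000000001011000111010111110100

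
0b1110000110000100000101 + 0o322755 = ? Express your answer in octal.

0b1110000110000100000101 = 0o16060405 in octal.
Add column by column in base 8, right to left:
  5+5 = 2 carry 1
  0+5+1 = 6
  4+7 = 3 carry 1
  0+2+1 = 3
  6+2 = 0 carry 1
  0+3+1 = 4
  6+0 = 6
  1+0 = 1

0o16403362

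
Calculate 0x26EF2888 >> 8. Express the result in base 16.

0x26EF28

Shifting right by 8 bits = 2 hex digits: drop the last 2.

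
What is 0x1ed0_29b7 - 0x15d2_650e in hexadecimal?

0x8fdc4a9

Subtract column by column in base 16:
  7-e → 9 (borrow)
  b-0-1 → a
  9-5 → 4
  2-6 → c (borrow)
  0-2-1 → d (borrow)
  d-d-1 → f (borrow)
  e-5-1 → 8
  1-1 → 0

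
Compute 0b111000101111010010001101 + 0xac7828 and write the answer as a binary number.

0b1100011110110110010110101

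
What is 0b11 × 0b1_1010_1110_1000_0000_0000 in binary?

0b10100001011100000000000

Multiply each base-2 digit by 3, carrying:
  0×3 = 0 → write 0
  0×3 = 0 → write 0
  0×3 = 0 → write 0
  0×3 = 0 → write 0
  0×3 = 0 → write 0
  0×3 = 0 → write 0
  0×3 = 0 → write 0
  0×3 = 0 → write 0
  0×3 = 0 → write 0
  0×3 = 0 → write 0
  0×3 = 0 → write 0
  1×3 = 3 → write 1 carry 1
  0×3+1 = 1 → write 1
  1×3 = 3 → write 1 carry 1
  1×3+1 = 4 → write 0 carry 2
  1×3+2 = 5 → write 1 carry 2
  0×3+2 = 2 → write 0 carry 1
  1×3+1 = 4 → write 0 carry 2
  0×3+2 = 2 → write 0 carry 1
  1×3+1 = 4 → write 0 carry 2
  1×3+2 = 5 → write 1 carry 2
  remaining carry: 10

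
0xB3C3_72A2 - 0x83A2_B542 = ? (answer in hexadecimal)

Subtract column by column in base 16:
  2-2 → 0
  A-4 → 6
  2-5 → D (borrow)
  7-B-1 → B (borrow)
  3-2-1 → 0
  C-A → 2
  3-3 → 0
  B-8 → 3

0x3020BD60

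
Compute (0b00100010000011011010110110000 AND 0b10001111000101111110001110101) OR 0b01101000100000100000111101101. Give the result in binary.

0b00100010000011011010110110000 AND 0b10001111000101111110001110101 = 0b00000010000001011010000110000.
Then OR with 0b01101000100000100000111101101.

0b1101010100001111010111111101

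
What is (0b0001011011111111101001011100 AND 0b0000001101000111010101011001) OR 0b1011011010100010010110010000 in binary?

0b1011011011100111010111011000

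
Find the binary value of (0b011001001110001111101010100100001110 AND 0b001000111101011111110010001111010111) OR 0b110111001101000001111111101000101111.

0b011001001110001111101010100100001110 AND 0b001000111101011111110010001111010111 = 0b001000001100001111100010000100000110.
Then OR with 0b110111001101000001111111101000101111.

0b111111001101001111111111101100101111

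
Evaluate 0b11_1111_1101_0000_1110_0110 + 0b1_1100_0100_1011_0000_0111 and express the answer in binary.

0b10111000001101111101101

Add column by column in base 2, right to left:
  0+1 = 1
  1+1 = 0 carry 1
  1+1+1 = 1 carry 1
  0+0+1 = 1
  0+0 = 0
  1+0 = 1
  1+0 = 1
  1+0 = 1
  0+1 = 1
  0+1 = 1
  0+0 = 0
  0+1 = 1
  1+0 = 1
  0+0 = 0
  1+1 = 0 carry 1
  1+0+1 = 0 carry 1
  1+0+1 = 0 carry 1
  1+0+1 = 0 carry 1
  1+1+1 = 1 carry 1
  1+1+1 = 1 carry 1
  1+1+1 = 1 carry 1
  1+0+1 = 0 carry 1
  final carry 1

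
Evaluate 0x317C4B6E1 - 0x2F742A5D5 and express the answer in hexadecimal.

Subtract column by column in base 16:
  1-5 → C (borrow)
  E-D-1 → 0
  6-5 → 1
  B-A → 1
  4-2 → 2
  C-4 → 8
  7-7 → 0
  1-F → 2 (borrow)
  3-2-1 → 0

0x2082110C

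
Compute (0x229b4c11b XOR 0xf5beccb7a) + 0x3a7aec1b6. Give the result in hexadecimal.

First 0x229b4c11b XOR 0xf5beccb7a = 0xd72580a61.
Add column by column in base 16, right to left:
  1+6 = 7
  6+b = 1 carry 1
  a+1+1 = c
  0+c = c
  8+e = 6 carry 1
  5+a+1 = 0 carry 1
  2+7+1 = a
  7+a = 1 carry 1
  d+3+1 = 1 carry 1
  final carry 1

0x111a06cc17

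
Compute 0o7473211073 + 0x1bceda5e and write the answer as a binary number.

0b1011000101110111110110010011001

0o7473211073 = 0b111100111011010001001000111011 in binary.
0x1bceda5e = 0b11011110011101101101001011110 in binary.
Add column by column in base 2, right to left:
  1+0 = 1
  1+1 = 0 carry 1
  0+1+1 = 0 carry 1
  1+1+1 = 1 carry 1
  1+1+1 = 1 carry 1
  1+0+1 = 0 carry 1
  0+1+1 = 0 carry 1
  0+0+1 = 1
  0+0 = 0
  1+1 = 0 carry 1
  0+0+1 = 1
  0+1 = 1
  1+1 = 0 carry 1
  0+0+1 = 1
  0+1 = 1
  0+1 = 1
  1+0 = 1
  0+1 = 1
  1+1 = 0 carry 1
  1+1+1 = 1 carry 1
  0+0+1 = 1
  1+0 = 1
  1+1 = 0 carry 1
  1+1+1 = 1 carry 1
  0+1+1 = 0 carry 1
  0+1+1 = 0 carry 1
  1+0+1 = 0 carry 1
  1+1+1 = 1 carry 1
  1+1+1 = 1 carry 1
  1+0+1 = 0 carry 1
  final carry 1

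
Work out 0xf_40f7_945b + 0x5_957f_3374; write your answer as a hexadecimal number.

Add column by column in base 16, right to left:
  b+4 = f
  5+7 = c
  4+3 = 7
  9+3 = c
  7+f = 6 carry 1
  f+7+1 = 7 carry 1
  0+5+1 = 6
  4+9 = d
  f+5 = 4 carry 1
  final carry 1

0x14d676c7cf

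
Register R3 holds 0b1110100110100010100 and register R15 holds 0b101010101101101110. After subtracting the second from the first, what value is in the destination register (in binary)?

Subtract column by column in base 2:
  0-0 → 0
  0-1 → 1 (borrow)
  1-1-1 → 1 (borrow)
  0-1-1 → 0 (borrow)
  1-0-1 → 0
  0-1 → 1 (borrow)
  0-1-1 → 0 (borrow)
  0-0-1 → 1 (borrow)
  1-1-1 → 1 (borrow)
  0-1-1 → 0 (borrow)
  1-0-1 → 0
  1-1 → 0
  0-0 → 0
  0-1 → 1 (borrow)
  1-0-1 → 0
  0-1 → 1 (borrow)
  1-0-1 → 0
  1-1 → 0
  1-0 → 1

0b1001010000110100110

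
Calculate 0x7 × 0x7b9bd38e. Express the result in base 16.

0x36142c8e2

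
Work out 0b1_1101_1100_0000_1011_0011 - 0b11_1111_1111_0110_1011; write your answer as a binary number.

Subtract column by column in base 2:
  1-1 → 0
  1-1 → 0
  0-0 → 0
  0-1 → 1 (borrow)
  1-0-1 → 0
  1-1 → 0
  0-1 → 1 (borrow)
  1-0-1 → 0
  0-1 → 1 (borrow)
  0-1-1 → 0 (borrow)
  0-1-1 → 0 (borrow)
  0-1-1 → 0 (borrow)
  0-1-1 → 0 (borrow)
  0-1-1 → 0 (borrow)
  1-1-1 → 1 (borrow)
  1-1-1 → 1 (borrow)
  1-1-1 → 1 (borrow)
  0-1-1 → 0 (borrow)
  1-0-1 → 0
  1-0 → 1
  1-0 → 1

0b110011100000101001000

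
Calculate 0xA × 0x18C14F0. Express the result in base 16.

0xF78D160

Multiply each base-16 digit by 10, carrying:
  0×10 = 0 → write 0
  F×10 = 150 → write 6 carry 9
  4×10+9 = 49 → write 1 carry 3
  1×10+3 = 13 → write D
  C×10 = 120 → write 8 carry 7
  8×10+7 = 87 → write 7 carry 5
  1×10+5 = 15 → write F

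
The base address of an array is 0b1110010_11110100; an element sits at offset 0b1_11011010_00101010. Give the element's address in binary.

Add column by column in base 2, right to left:
  0+0 = 0
  0+1 = 1
  1+0 = 1
  0+1 = 1
  1+0 = 1
  1+1 = 0 carry 1
  1+0+1 = 0 carry 1
  1+0+1 = 0 carry 1
  0+0+1 = 1
  1+1 = 0 carry 1
  0+0+1 = 1
  0+1 = 1
  1+1 = 0 carry 1
  1+0+1 = 0 carry 1
  1+1+1 = 1 carry 1
  0+1+1 = 0 carry 1
  0+1+1 = 0 carry 1
  final carry 1

0b100100110100011110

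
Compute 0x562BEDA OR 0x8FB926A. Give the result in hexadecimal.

0xDFBBEFA

OR each hex digit independently (no carries):
  5|8=D, 6|F=F, 2|B=B, B|9=B, E|2=E, D|6=F, A|A=A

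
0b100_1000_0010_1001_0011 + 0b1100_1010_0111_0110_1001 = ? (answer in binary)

Add column by column in base 2, right to left:
  1+1 = 0 carry 1
  1+0+1 = 0 carry 1
  0+0+1 = 1
  0+1 = 1
  1+0 = 1
  0+1 = 1
  0+1 = 1
  1+0 = 1
  0+1 = 1
  1+1 = 0 carry 1
  0+1+1 = 0 carry 1
  0+0+1 = 1
  0+0 = 0
  0+1 = 1
  0+0 = 0
  1+1 = 0 carry 1
  0+0+1 = 1
  0+0 = 0
  1+1 = 0 carry 1
  0+1+1 = 0 carry 1
  final carry 1

0b100010010100111111100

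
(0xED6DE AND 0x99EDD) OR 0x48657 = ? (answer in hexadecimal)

0xED6DE AND 0x99EDD = 0x896DC.
Then OR with 0x48657.

0xC96DF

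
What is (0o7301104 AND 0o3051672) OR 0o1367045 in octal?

0o7301104 AND 0o3051672 = 0o3001000.
Then OR with 0o1367045.

0o3367045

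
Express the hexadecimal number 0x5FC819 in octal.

Expand each hex digit to 4 bits: 5=0101 F=1111 C=1100 8=1000 1=0001 9=1001.
Group the bits in threes: 010 111 111 100 100 000 011 001 → 27744031.

0o27744031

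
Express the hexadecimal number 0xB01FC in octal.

0o2600774

Expand each hex digit to 4 bits: B=1011 0=0000 1=0001 F=1111 C=1100.
Group the bits in threes: 010 110 000 000 111 111 100 → 2600774.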